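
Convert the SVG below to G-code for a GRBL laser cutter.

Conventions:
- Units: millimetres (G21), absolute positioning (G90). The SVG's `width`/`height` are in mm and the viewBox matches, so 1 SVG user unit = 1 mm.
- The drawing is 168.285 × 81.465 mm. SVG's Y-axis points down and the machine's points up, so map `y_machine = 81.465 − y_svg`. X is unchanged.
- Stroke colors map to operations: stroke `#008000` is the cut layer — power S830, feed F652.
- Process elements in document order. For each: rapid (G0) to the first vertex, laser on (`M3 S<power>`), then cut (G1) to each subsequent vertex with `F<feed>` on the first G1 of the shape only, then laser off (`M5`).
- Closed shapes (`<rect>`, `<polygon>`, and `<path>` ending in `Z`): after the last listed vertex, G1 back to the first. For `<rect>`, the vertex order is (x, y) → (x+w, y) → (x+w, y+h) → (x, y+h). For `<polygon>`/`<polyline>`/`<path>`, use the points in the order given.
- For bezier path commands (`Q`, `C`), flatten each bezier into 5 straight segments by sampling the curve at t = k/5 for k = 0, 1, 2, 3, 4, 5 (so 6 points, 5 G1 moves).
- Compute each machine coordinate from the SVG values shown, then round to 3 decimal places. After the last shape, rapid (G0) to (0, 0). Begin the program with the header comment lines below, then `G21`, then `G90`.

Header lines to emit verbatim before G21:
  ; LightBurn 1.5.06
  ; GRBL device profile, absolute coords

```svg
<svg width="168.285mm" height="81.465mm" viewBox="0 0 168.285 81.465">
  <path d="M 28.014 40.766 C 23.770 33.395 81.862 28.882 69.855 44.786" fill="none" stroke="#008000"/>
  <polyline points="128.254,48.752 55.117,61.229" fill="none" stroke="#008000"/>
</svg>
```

; LightBurn 1.5.06
; GRBL device profile, absolute coords
G21
G90
G0 X28.014 Y40.699
M3 S830
G1 X31.888 Y44.638 F652
G1 X44.367 Y47.049
G1 X59.092 Y47.087
G1 X69.707 Y43.912
G1 X69.855 Y36.679
M5
G0 X128.254 Y32.713
M3 S830
G1 X55.117 Y20.236 F652
M5
G0 X0.000 Y0.000

Since the viewBox matches the mm dimensions, user units are millimetres directly. The only transform is the Y-flip y_m = 81.465 − y_svg.

Shape 1 is a cubic bezier drawn with `<path>`. Its stroke #008000 means cut at S830, F652. After flipping Y the toolpath is (28.014,40.699) → (31.888,44.638) → (44.367,47.049) → (59.092,47.087) → (69.707,43.912) → (69.855,36.679).

Shape 2 is a line segment drawn with `<polyline>`. Its stroke #008000 means cut at S830, F652. After flipping Y the toolpath is (128.254,32.713) → (55.117,20.236).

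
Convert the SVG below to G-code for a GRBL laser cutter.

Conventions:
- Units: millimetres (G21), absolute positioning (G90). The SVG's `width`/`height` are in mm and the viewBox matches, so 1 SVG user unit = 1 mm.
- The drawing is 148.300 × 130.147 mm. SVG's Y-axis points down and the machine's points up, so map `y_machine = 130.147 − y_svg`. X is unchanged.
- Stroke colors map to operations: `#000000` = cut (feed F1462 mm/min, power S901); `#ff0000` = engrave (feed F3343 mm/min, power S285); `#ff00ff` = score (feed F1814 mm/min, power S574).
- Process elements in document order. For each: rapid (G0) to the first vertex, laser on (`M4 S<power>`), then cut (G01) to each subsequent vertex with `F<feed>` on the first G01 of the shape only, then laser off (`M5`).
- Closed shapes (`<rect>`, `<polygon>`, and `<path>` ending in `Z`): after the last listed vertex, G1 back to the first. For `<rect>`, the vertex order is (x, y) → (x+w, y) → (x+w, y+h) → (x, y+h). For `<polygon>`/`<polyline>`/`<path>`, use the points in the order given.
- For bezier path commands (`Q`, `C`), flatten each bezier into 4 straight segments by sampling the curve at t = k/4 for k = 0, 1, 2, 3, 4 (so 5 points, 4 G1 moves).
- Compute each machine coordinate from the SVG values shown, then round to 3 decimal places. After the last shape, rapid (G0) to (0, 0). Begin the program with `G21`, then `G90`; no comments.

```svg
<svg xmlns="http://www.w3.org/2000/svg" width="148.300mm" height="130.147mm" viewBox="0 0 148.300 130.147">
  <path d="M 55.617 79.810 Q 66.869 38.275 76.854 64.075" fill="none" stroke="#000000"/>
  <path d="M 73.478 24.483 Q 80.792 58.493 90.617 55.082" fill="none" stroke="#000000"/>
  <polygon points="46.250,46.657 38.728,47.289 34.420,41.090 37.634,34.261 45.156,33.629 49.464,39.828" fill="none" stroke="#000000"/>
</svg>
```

1 u = 1 mm; y_m = 130.147 − y.

[1] `<path>` quadratic bezier, #000000→cut S901 F1462: (55.617,50.337) → (61.164,66.896) → (66.552,75.038) → (71.782,74.764) → (76.854,66.072)

[2] `<path>` quadratic bezier, #000000→cut S901 F1462: (73.478,105.664) → (77.292,90.998) → (81.420,81.009) → (85.861,75.698) → (90.617,75.065)

[3] `<polygon>` regular polygon, #000000→cut S901 F1462: (46.250,83.490) → (38.728,82.858) → (34.420,89.057) → (37.634,95.886) → (45.156,96.518) → (49.464,90.319) → (46.250,83.490) (closed)

G21
G90
G0 X55.617 Y50.337
M4 S901
G01 X61.164 Y66.896 F1462
G01 X66.552 Y75.038
G01 X71.782 Y74.764
G01 X76.854 Y66.072
M5
G0 X73.478 Y105.664
M4 S901
G01 X77.292 Y90.998 F1462
G01 X81.420 Y81.009
G01 X85.861 Y75.698
G01 X90.617 Y75.065
M5
G0 X46.250 Y83.490
M4 S901
G01 X38.728 Y82.858 F1462
G01 X34.420 Y89.057
G01 X37.634 Y95.886
G01 X45.156 Y96.518
G01 X49.464 Y90.319
G01 X46.250 Y83.490
M5
G0 X0.000 Y0.000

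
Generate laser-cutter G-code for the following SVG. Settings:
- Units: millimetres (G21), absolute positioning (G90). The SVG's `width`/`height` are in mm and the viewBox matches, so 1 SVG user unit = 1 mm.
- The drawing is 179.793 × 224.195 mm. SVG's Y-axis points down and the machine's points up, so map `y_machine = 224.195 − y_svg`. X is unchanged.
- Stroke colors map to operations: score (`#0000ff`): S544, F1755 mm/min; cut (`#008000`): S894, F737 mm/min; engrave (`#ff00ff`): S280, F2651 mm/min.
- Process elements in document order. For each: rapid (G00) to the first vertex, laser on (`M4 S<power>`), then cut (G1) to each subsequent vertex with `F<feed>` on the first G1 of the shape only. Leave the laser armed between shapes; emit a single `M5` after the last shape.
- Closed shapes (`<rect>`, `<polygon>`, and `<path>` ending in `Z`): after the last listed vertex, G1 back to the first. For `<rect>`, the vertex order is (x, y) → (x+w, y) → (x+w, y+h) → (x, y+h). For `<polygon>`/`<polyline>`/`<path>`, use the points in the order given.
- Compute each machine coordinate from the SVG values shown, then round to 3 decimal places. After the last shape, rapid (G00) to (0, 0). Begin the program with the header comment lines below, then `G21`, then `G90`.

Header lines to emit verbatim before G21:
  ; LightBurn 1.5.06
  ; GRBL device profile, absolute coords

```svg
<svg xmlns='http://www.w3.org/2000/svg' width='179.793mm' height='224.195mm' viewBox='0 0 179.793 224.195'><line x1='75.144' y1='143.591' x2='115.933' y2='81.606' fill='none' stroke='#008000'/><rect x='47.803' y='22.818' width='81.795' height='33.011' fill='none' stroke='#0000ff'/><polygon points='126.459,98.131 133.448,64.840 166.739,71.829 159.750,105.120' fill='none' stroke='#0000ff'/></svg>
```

; LightBurn 1.5.06
; GRBL device profile, absolute coords
G21
G90
G00 X75.144 Y80.604
M4 S894
G1 X115.933 Y142.589 F737
G00 X47.803 Y201.377
M4 S544
G1 X129.598 Y201.377 F1755
G1 X129.598 Y168.366
G1 X47.803 Y168.366
G1 X47.803 Y201.377
G00 X126.459 Y126.064
M4 S544
G1 X133.448 Y159.355 F1755
G1 X166.739 Y152.366
G1 X159.750 Y119.075
G1 X126.459 Y126.064
M5
G00 X0.000 Y0.000

1 u = 1 mm; y_m = 224.195 − y.

[1] `<line>` line segment, #008000→cut S894 F737: (75.144,80.604) → (115.933,142.589)

[2] `<rect>` rectangle, #0000ff→score S544 F1755: (47.803,201.377) → (129.598,201.377) → (129.598,168.366) → (47.803,168.366) → (47.803,201.377) (closed)

[3] `<polygon>` regular polygon, #0000ff→score S544 F1755: (126.459,126.064) → (133.448,159.355) → (166.739,152.366) → (159.750,119.075) → (126.459,126.064) (closed)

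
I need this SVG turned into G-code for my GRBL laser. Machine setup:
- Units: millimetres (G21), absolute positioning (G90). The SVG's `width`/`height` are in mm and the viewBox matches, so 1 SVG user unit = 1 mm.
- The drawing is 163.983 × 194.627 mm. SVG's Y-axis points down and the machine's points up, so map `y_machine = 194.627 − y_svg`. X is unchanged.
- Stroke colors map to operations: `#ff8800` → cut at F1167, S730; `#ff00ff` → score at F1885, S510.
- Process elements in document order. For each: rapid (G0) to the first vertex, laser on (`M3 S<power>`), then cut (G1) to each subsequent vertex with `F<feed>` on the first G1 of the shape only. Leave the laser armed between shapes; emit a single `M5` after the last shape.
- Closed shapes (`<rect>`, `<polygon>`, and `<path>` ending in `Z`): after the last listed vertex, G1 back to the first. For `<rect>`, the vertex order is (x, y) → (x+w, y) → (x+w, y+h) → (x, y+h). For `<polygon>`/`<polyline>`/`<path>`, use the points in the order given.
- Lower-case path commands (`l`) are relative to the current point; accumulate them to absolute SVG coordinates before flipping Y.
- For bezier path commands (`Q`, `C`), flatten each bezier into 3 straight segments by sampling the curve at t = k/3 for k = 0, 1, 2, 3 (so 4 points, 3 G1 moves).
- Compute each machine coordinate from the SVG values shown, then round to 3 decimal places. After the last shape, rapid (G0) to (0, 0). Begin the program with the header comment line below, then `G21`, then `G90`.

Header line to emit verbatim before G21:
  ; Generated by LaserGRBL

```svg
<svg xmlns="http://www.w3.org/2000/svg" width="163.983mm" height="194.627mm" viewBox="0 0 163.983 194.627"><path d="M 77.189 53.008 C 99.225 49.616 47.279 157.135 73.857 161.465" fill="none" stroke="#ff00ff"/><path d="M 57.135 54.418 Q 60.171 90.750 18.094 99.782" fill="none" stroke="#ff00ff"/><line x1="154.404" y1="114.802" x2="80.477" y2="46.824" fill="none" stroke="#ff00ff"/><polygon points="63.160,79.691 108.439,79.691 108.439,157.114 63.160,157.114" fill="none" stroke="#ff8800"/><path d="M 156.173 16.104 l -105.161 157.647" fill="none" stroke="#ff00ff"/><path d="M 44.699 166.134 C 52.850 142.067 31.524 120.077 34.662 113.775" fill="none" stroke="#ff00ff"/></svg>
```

viewBox `0 0 163.983 194.627` with mm width/height → 1 unit = 1 mm. Flip: y_m = 194.627 − y_svg.

**Shape 1** — `<path>` cubic bezier, stroke `#ff00ff` → score (S510, F1885). Control points (SVG): P0=(77.189,53.008), P1=(99.225,49.616), P2=(47.279,157.135), P3=(73.857,161.465); sampled at t=k/3. Machine vertices: (77.189,141.619) → (80.213,115.970) → (67.805,63.959) → (73.857,33.162). Open path.

**Shape 2** — `<path>` quadratic bezier, stroke `#ff00ff` → score (S510, F1885). Control points (SVG): P0=(57.135,54.418), P1=(60.171,90.750), P2=(18.094,99.782); sampled at t=k/3. Machine vertices: (57.135,140.209) → (54.146,119.021) → (41.133,103.900) → (18.094,94.845). Open path.

**Shape 3** — `<line>` line segment, stroke `#ff00ff` → score (S510, F1885). Machine vertices: (154.404,79.825) → (80.477,147.803). Open path.

**Shape 4** — `<polygon>` rectangle, stroke `#ff8800` → cut (S730, F1167). Machine vertices: (63.160,114.936) → (108.439,114.936) → (108.439,37.513) → (63.160,37.513) → (63.160,114.936). Closed: final G1 returns to the first vertex.

**Shape 5** — `<path>` line segment, stroke `#ff00ff` → score (S510, F1885). Machine vertices: (156.173,178.523) → (51.012,20.876). Open path.

**Shape 6** — `<path>` cubic bezier, stroke `#ff00ff` → score (S510, F1885). Control points (SVG): P0=(44.699,166.134), P1=(52.850,142.067), P2=(31.524,120.077), P3=(34.662,113.775); sampled at t=k/3. Machine vertices: (44.699,28.493) → (45.022,51.364) → (37.681,69.825) → (34.662,80.852). Open path.

; Generated by LaserGRBL
G21
G90
G0 X77.189 Y141.619
M3 S510
G1 X80.213 Y115.970 F1885
G1 X67.805 Y63.959
G1 X73.857 Y33.162
G0 X57.135 Y140.209
M3 S510
G1 X54.146 Y119.021 F1885
G1 X41.133 Y103.900
G1 X18.094 Y94.845
G0 X154.404 Y79.825
M3 S510
G1 X80.477 Y147.803 F1885
G0 X63.160 Y114.936
M3 S730
G1 X108.439 Y114.936 F1167
G1 X108.439 Y37.513
G1 X63.160 Y37.513
G1 X63.160 Y114.936
G0 X156.173 Y178.523
M3 S510
G1 X51.012 Y20.876 F1885
G0 X44.699 Y28.493
M3 S510
G1 X45.022 Y51.364 F1885
G1 X37.681 Y69.825
G1 X34.662 Y80.852
M5
G0 X0.000 Y0.000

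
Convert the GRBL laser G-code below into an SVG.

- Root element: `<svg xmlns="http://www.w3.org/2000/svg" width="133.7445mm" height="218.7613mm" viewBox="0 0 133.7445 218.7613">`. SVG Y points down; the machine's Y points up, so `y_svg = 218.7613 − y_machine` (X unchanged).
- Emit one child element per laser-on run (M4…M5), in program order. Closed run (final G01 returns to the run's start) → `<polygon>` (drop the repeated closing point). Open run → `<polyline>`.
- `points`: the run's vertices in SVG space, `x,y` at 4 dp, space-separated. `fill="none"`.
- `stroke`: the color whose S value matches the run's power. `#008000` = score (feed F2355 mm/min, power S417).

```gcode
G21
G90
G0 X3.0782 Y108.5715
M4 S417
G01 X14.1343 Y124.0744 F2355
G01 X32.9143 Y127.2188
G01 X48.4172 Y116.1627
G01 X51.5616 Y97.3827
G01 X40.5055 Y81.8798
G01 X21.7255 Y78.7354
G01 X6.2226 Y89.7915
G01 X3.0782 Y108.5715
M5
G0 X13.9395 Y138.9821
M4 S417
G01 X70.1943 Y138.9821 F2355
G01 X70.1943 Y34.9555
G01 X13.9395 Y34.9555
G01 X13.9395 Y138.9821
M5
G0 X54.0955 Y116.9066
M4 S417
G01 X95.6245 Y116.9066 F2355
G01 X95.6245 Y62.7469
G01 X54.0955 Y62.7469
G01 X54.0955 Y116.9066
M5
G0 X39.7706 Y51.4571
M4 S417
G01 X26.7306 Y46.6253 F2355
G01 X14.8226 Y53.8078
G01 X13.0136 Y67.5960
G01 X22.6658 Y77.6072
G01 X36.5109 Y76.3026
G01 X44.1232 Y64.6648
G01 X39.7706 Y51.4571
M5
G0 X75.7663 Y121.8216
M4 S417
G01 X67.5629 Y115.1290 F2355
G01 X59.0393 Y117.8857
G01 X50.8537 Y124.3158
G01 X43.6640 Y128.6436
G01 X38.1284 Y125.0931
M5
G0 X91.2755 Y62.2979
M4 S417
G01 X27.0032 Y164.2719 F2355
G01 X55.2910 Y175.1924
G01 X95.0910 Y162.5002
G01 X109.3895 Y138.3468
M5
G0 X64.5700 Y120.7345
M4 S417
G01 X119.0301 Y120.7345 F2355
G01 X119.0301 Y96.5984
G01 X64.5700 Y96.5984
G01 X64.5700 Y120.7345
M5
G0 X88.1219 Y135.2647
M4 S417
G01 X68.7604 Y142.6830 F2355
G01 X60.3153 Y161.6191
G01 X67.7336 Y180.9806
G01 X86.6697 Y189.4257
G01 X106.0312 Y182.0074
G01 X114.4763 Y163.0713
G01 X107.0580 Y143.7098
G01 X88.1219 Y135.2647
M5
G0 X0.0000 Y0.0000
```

Each laser-on run becomes one SVG element. Flip Y back into SVG space with y_svg = 218.7613 − y_machine. Every run uses S417, so all elements get stroke `#008000` (score).

Run 1: The run returns to its start, so emit a `<polygon>` with points (Y-flipped): 3.0782,110.1898 14.1343,94.6869 32.9143,91.5425 48.4172,102.5986 51.5616,121.3786 40.5055,136.8815 21.7255,140.0259 6.2226,128.9698.

Run 2: The run returns to its start, so emit a `<polygon>` with points (Y-flipped): 13.9395,79.7792 70.1943,79.7792 70.1943,183.8058 13.9395,183.8058.

Run 3: The run returns to its start, so emit a `<polygon>` with points (Y-flipped): 54.0955,101.8547 95.6245,101.8547 95.6245,156.0144 54.0955,156.0144.

Run 4: The run returns to its start, so emit a `<polygon>` with points (Y-flipped): 39.7706,167.3042 26.7306,172.1360 14.8226,164.9535 13.0136,151.1653 22.6658,141.1541 36.5109,142.4587 44.1232,154.0965.

Run 5: The run is open, so emit a `<polyline>` with points (Y-flipped): 75.7663,96.9397 67.5629,103.6323 59.0393,100.8756 50.8537,94.4455 43.6640,90.1177 38.1284,93.6682.

Run 6: The run is open, so emit a `<polyline>` with points (Y-flipped): 91.2755,156.4634 27.0032,54.4894 55.2910,43.5689 95.0910,56.2611 109.3895,80.4145.

Run 7: The run returns to its start, so emit a `<polygon>` with points (Y-flipped): 64.5700,98.0268 119.0301,98.0268 119.0301,122.1629 64.5700,122.1629.

Run 8: The run returns to its start, so emit a `<polygon>` with points (Y-flipped): 88.1219,83.4966 68.7604,76.0783 60.3153,57.1422 67.7336,37.7807 86.6697,29.3356 106.0312,36.7539 114.4763,55.6900 107.0580,75.0515.

<svg xmlns="http://www.w3.org/2000/svg" width="133.7445mm" height="218.7613mm" viewBox="0 0 133.7445 218.7613">
  <polygon points="3.0782,110.1898 14.1343,94.6869 32.9143,91.5425 48.4172,102.5986 51.5616,121.3786 40.5055,136.8815 21.7255,140.0259 6.2226,128.9698" fill="none" stroke="#008000"/>
  <polygon points="13.9395,79.7792 70.1943,79.7792 70.1943,183.8058 13.9395,183.8058" fill="none" stroke="#008000"/>
  <polygon points="54.0955,101.8547 95.6245,101.8547 95.6245,156.0144 54.0955,156.0144" fill="none" stroke="#008000"/>
  <polygon points="39.7706,167.3042 26.7306,172.1360 14.8226,164.9535 13.0136,151.1653 22.6658,141.1541 36.5109,142.4587 44.1232,154.0965" fill="none" stroke="#008000"/>
  <polyline points="75.7663,96.9397 67.5629,103.6323 59.0393,100.8756 50.8537,94.4455 43.6640,90.1177 38.1284,93.6682" fill="none" stroke="#008000"/>
  <polyline points="91.2755,156.4634 27.0032,54.4894 55.2910,43.5689 95.0910,56.2611 109.3895,80.4145" fill="none" stroke="#008000"/>
  <polygon points="64.5700,98.0268 119.0301,98.0268 119.0301,122.1629 64.5700,122.1629" fill="none" stroke="#008000"/>
  <polygon points="88.1219,83.4966 68.7604,76.0783 60.3153,57.1422 67.7336,37.7807 86.6697,29.3356 106.0312,36.7539 114.4763,55.6900 107.0580,75.0515" fill="none" stroke="#008000"/>
</svg>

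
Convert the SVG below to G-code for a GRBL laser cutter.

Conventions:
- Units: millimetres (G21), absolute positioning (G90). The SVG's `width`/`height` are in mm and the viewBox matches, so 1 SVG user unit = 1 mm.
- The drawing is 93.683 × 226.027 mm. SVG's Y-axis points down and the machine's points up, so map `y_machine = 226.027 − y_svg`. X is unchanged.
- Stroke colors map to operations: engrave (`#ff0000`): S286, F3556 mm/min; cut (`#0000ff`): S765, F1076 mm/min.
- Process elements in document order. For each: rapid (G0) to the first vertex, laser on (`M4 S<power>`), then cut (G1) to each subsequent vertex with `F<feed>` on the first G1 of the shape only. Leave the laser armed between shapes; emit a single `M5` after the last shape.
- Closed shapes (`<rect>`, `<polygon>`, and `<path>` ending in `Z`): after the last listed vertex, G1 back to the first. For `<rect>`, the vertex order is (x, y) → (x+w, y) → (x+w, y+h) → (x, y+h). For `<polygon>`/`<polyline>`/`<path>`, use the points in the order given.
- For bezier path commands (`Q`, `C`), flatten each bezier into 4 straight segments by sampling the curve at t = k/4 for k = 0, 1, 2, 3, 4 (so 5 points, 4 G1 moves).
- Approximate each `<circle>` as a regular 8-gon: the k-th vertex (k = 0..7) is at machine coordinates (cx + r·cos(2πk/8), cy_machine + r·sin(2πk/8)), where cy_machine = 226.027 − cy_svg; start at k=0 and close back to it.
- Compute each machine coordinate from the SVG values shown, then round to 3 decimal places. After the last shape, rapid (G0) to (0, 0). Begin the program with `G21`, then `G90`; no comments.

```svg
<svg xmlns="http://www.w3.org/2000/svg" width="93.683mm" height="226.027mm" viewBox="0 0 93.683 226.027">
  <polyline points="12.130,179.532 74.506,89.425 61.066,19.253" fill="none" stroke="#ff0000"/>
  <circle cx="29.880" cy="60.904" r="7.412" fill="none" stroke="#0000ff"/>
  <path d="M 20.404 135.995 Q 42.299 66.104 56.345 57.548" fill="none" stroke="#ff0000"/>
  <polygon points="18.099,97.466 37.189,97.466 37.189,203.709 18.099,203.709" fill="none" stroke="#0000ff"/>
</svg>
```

G21
G90
G0 X12.130 Y46.495
M4 S286
G1 X74.506 Y136.602 F3556
G1 X61.066 Y206.774
G0 X37.292 Y165.123
M4 S765
G1 X35.121 Y170.364 F1076
G1 X29.880 Y172.535
G1 X24.639 Y170.364
G1 X22.468 Y165.123
G1 X24.639 Y159.882
G1 X29.880 Y157.711
G1 X35.121 Y159.882
G1 X37.292 Y165.123
G0 X20.404 Y90.032
M4 S286
G1 X30.861 Y121.144 F3556
G1 X40.337 Y144.589
G1 X48.831 Y160.368
G1 X56.345 Y168.479
G0 X18.099 Y128.561
M4 S765
G1 X37.189 Y128.561 F1076
G1 X37.189 Y22.318
G1 X18.099 Y22.318
G1 X18.099 Y128.561
M5
G0 X0.000 Y0.000

Since the viewBox matches the mm dimensions, user units are millimetres directly. The only transform is the Y-flip y_m = 226.027 − y_svg.

Shape 1 is a open polyline drawn with `<polyline>`. Its stroke #ff0000 means engrave at S286, F3556. After flipping Y the toolpath is (12.130,46.495) → (74.506,136.602) → (61.066,206.774).

Shape 2 is a circle drawn with `<circle>`. Its stroke #0000ff means cut at S765, F1076. After flipping Y the toolpath is (37.292,165.123) → (35.121,170.364) → (29.880,172.535) → (24.639,170.364) → (22.468,165.123) → (24.639,159.882) → (29.880,157.711) → (35.121,159.882) → (37.292,165.123), returning to the start.

Shape 3 is a quadratic bezier drawn with `<path>`. Its stroke #ff0000 means engrave at S286, F3556. After flipping Y the toolpath is (20.404,90.032) → (30.861,121.144) → (40.337,144.589) → (48.831,160.368) → (56.345,168.479).

Shape 4 is a rectangle drawn with `<polygon>`. Its stroke #0000ff means cut at S765, F1076. After flipping Y the toolpath is (18.099,128.561) → (37.189,128.561) → (37.189,22.318) → (18.099,22.318) → (18.099,128.561), returning to the start.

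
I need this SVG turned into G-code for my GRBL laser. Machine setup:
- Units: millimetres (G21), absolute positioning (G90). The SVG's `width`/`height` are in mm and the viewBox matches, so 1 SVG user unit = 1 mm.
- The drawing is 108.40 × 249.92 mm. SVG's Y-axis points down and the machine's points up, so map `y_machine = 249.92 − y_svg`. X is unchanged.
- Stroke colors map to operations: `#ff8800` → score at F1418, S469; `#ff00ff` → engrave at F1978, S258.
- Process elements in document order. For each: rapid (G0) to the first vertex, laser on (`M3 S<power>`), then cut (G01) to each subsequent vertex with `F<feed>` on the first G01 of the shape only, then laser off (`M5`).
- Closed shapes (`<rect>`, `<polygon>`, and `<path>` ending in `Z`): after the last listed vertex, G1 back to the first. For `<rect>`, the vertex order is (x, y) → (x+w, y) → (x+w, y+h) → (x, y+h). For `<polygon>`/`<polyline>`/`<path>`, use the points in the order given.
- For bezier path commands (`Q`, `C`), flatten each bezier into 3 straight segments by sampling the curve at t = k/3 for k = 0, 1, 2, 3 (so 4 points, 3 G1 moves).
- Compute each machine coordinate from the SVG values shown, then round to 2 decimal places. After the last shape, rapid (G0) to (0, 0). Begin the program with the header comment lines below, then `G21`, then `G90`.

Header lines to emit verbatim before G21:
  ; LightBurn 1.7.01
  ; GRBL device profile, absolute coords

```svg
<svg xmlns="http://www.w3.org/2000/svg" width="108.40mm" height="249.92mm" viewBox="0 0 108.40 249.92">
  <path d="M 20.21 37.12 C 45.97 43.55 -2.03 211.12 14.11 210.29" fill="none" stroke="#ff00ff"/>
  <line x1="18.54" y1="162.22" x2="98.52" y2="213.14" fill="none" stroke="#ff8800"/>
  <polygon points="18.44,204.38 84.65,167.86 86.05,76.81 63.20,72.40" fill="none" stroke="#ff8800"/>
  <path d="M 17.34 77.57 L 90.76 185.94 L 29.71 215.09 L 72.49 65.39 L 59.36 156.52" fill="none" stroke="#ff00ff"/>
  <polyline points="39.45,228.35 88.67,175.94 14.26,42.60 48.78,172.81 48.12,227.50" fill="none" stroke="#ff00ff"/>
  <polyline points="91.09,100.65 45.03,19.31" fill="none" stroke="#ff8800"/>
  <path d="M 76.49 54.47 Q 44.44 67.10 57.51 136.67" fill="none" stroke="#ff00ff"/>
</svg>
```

Since the viewBox matches the mm dimensions, user units are millimetres directly. The only transform is the Y-flip y_m = 249.92 − y_svg.

Shape 1 is a cubic bezier drawn with `<path>`. Its stroke #ff00ff means engrave at S258, F1978. After flipping Y the toolpath is (20.21,212.80) → (26.49,164.86) → (14.24,82.73) → (14.11,39.63).

Shape 2 is a line segment drawn with `<line>`. Its stroke #ff8800 means score at S469, F1418. After flipping Y the toolpath is (18.54,87.70) → (98.52,36.78).

Shape 3 is a closed polygon drawn with `<polygon>`. Its stroke #ff8800 means score at S469, F1418. After flipping Y the toolpath is (18.44,45.54) → (84.65,82.06) → (86.05,173.11) → (63.20,177.52) → (18.44,45.54), returning to the start.

Shape 4 is a open polyline drawn with `<path>`. Its stroke #ff00ff means engrave at S258, F1978. After flipping Y the toolpath is (17.34,172.35) → (90.76,63.98) → (29.71,34.83) → (72.49,184.53) → (59.36,93.40).

Shape 5 is a open polyline drawn with `<polyline>`. Its stroke #ff00ff means engrave at S258, F1978. After flipping Y the toolpath is (39.45,21.57) → (88.67,73.98) → (14.26,207.32) → (48.78,77.11) → (48.12,22.42).

Shape 6 is a line segment drawn with `<polyline>`. Its stroke #ff8800 means score at S469, F1418. After flipping Y the toolpath is (91.09,149.27) → (45.03,230.61).

Shape 7 is a quadratic bezier drawn with `<path>`. Its stroke #ff00ff means engrave at S258, F1978. After flipping Y the toolpath is (76.49,195.45) → (60.14,180.70) → (53.81,153.30) → (57.51,113.25).

; LightBurn 1.7.01
; GRBL device profile, absolute coords
G21
G90
G0 X20.21 Y212.80
M3 S258
G01 X26.49 Y164.86 F1978
G01 X14.24 Y82.73
G01 X14.11 Y39.63
M5
G0 X18.54 Y87.70
M3 S469
G01 X98.52 Y36.78 F1418
M5
G0 X18.44 Y45.54
M3 S469
G01 X84.65 Y82.06 F1418
G01 X86.05 Y173.11
G01 X63.20 Y177.52
G01 X18.44 Y45.54
M5
G0 X17.34 Y172.35
M3 S258
G01 X90.76 Y63.98 F1978
G01 X29.71 Y34.83
G01 X72.49 Y184.53
G01 X59.36 Y93.40
M5
G0 X39.45 Y21.57
M3 S258
G01 X88.67 Y73.98 F1978
G01 X14.26 Y207.32
G01 X48.78 Y77.11
G01 X48.12 Y22.42
M5
G0 X91.09 Y149.27
M3 S469
G01 X45.03 Y230.61 F1418
M5
G0 X76.49 Y195.45
M3 S258
G01 X60.14 Y180.70 F1978
G01 X53.81 Y153.30
G01 X57.51 Y113.25
M5
G0 X0.00 Y0.00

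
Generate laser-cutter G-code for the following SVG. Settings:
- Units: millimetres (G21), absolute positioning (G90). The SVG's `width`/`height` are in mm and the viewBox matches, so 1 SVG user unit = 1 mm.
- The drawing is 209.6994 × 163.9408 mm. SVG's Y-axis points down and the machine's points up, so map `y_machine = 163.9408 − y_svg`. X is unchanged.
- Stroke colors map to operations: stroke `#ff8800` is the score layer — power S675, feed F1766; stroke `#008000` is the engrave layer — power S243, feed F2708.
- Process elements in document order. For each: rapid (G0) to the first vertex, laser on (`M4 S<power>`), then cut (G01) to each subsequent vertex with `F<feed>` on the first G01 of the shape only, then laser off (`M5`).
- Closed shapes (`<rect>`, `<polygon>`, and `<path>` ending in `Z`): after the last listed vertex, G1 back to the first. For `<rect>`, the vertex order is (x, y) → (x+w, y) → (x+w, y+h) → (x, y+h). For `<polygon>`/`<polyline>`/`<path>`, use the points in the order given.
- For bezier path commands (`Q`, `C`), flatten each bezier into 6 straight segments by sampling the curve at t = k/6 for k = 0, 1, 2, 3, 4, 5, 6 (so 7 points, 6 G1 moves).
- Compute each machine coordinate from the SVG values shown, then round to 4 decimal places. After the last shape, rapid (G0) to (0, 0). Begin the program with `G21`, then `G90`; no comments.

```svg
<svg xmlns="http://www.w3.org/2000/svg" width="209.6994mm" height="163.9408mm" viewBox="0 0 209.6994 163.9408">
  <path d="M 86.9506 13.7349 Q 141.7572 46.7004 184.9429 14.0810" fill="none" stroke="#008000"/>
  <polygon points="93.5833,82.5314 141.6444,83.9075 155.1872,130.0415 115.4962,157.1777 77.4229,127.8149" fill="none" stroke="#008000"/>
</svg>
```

viewBox `0 0 209.6994 163.9408` with mm width/height → 1 unit = 1 mm. Flip: y_m = 163.9408 − y_svg.

**Shape 1** — `<path>` quadratic bezier, stroke `#008000` → engrave (S243, F2708). Control points (SVG): P0=(86.9506,13.7349), P1=(141.7572,46.7004), P2=(184.9429,14.0810); sampled at t=k/6. Machine vertices: (86.9506,150.2059) → (104.8967,141.0392) → (122.1971,135.5161) → (138.8520,133.6366) → (154.8612,135.4007) → (170.2249,140.8085) → (184.9429,149.8598). Open path.

**Shape 2** — `<polygon>` regular polygon, stroke `#008000` → engrave (S243, F2708). Machine vertices: (93.5833,81.4094) → (141.6444,80.0333) → (155.1872,33.8993) → (115.4962,6.7631) → (77.4229,36.1259) → (93.5833,81.4094). Closed: final G1 returns to the first vertex.

G21
G90
G0 X86.9506 Y150.2059
M4 S243
G01 X104.8967 Y141.0392 F2708
G01 X122.1971 Y135.5161
G01 X138.8520 Y133.6366
G01 X154.8612 Y135.4007
G01 X170.2249 Y140.8085
G01 X184.9429 Y149.8598
M5
G0 X93.5833 Y81.4094
M4 S243
G01 X141.6444 Y80.0333 F2708
G01 X155.1872 Y33.8993
G01 X115.4962 Y6.7631
G01 X77.4229 Y36.1259
G01 X93.5833 Y81.4094
M5
G0 X0.0000 Y0.0000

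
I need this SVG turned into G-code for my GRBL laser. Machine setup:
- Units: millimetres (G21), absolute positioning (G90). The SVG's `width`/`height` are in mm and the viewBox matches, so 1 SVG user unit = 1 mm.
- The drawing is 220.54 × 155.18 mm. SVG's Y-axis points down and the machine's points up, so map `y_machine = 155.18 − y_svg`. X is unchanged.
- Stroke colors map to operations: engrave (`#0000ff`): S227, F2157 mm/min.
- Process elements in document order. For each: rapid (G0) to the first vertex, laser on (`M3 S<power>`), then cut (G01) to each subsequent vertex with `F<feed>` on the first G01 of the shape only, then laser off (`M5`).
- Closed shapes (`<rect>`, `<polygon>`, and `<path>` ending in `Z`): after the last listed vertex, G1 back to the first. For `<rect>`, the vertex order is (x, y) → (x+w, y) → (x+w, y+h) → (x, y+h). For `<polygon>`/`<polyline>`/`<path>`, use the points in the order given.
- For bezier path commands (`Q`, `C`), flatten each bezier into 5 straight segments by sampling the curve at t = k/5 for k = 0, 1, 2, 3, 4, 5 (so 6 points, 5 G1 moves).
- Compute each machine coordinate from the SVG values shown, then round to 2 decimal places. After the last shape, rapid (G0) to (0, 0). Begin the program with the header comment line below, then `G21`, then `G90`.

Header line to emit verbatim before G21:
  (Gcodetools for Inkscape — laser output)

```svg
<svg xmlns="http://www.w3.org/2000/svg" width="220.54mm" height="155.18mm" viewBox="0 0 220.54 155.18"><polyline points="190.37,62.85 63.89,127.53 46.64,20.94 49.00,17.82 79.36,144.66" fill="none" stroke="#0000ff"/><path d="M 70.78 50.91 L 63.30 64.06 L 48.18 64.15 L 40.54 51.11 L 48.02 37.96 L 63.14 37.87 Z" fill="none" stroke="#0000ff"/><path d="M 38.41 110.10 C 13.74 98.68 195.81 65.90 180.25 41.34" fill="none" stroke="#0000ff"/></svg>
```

1 u = 1 mm; y_m = 155.18 − y.

[1] `<polyline>` open polyline, #0000ff→engrave S227 F2157: (190.37,92.33) → (63.89,27.65) → (46.64,134.24) → (49.00,137.36) → (79.36,10.52)

[2] `<path>` regular polygon, #0000ff→engrave S227 F2157: (70.78,104.27) → (63.30,91.12) → (48.18,91.03) → (40.54,104.07) → (48.02,117.22) → (63.14,117.31) → (70.78,104.27) (closed)

[3] `<path>` cubic bezier, #0000ff→engrave S227 F2157: (38.41,45.08) → (45.18,54.26) → (82.16,67.14) → (129.94,82.32) → (169.11,98.35) → (180.25,113.84)

(Gcodetools for Inkscape — laser output)
G21
G90
G0 X190.37 Y92.33
M3 S227
G01 X63.89 Y27.65 F2157
G01 X46.64 Y134.24
G01 X49.00 Y137.36
G01 X79.36 Y10.52
M5
G0 X70.78 Y104.27
M3 S227
G01 X63.30 Y91.12 F2157
G01 X48.18 Y91.03
G01 X40.54 Y104.07
G01 X48.02 Y117.22
G01 X63.14 Y117.31
G01 X70.78 Y104.27
M5
G0 X38.41 Y45.08
M3 S227
G01 X45.18 Y54.26 F2157
G01 X82.16 Y67.14
G01 X129.94 Y82.32
G01 X169.11 Y98.35
G01 X180.25 Y113.84
M5
G0 X0.00 Y0.00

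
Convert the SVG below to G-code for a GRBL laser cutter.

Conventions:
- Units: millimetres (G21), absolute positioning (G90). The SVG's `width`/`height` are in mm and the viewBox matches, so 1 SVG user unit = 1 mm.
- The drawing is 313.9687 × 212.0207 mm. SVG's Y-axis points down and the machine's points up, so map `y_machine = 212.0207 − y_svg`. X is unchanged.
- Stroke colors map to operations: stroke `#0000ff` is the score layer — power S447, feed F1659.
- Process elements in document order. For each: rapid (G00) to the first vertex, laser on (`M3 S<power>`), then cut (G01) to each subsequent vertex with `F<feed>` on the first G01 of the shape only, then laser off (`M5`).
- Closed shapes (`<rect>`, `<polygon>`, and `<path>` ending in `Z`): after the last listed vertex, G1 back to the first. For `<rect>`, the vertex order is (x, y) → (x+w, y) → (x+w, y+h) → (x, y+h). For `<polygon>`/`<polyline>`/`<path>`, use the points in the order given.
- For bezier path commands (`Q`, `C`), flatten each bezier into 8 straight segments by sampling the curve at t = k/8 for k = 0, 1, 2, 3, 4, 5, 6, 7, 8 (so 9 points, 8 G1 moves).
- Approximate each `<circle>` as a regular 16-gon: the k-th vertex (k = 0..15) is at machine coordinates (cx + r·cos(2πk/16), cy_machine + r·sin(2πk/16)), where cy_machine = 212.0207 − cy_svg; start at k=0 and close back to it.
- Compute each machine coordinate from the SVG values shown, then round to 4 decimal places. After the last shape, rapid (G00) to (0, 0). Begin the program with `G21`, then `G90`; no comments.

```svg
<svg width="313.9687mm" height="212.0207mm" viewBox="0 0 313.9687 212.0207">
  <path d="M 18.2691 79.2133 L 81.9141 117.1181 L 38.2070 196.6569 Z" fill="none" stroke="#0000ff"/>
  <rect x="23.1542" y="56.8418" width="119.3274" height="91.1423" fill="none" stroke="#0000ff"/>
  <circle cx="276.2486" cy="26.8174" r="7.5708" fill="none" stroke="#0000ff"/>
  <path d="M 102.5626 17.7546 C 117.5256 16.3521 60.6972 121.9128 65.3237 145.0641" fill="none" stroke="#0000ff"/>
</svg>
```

G21
G90
G00 X18.2691 Y132.8074
M3 S447
G01 X81.9141 Y94.9026 F1659
G01 X38.2070 Y15.3638
G01 X18.2691 Y132.8074
M5
G00 X23.1542 Y155.1789
M3 S447
G01 X142.4816 Y155.1789 F1659
G01 X142.4816 Y64.0366
G01 X23.1542 Y64.0366
G01 X23.1542 Y155.1789
M5
G00 X283.8194 Y185.2033
M3 S447
G01 X283.2431 Y188.1005 F1659
G01 X281.6020 Y190.5567
G01 X279.1458 Y192.1978
G01 X276.2486 Y192.7741
G01 X273.3514 Y192.1978
G01 X270.8952 Y190.5567
G01 X269.2541 Y188.1005
G01 X268.6778 Y185.2033
G01 X269.2541 Y182.3061
G01 X270.8952 Y179.8499
G01 X273.3514 Y178.2088
G01 X276.2486 Y177.6325
G01 X279.1458 Y178.2088
G01 X281.6020 Y179.8499
G01 X283.2431 Y182.3061
G01 X283.8194 Y185.2033
M5
G00 X102.5626 Y194.2661
M3 S447
G01 X105.0687 Y190.1480 F1659
G01 X102.4059 Y178.2213
G01 X96.1356 Y160.7053
G01 X87.8193 Y139.8190
G01 X79.0185 Y117.7818
G01 X71.2946 Y96.8129
G01 X66.2092 Y79.1314
G01 X65.3237 Y66.9566
M5
G00 X0.0000 Y0.0000

viewBox `0 0 313.9687 212.0207` with mm width/height → 1 unit = 1 mm. Flip: y_m = 212.0207 − y_svg.

**Shape 1** — `<path>` closed polygon, stroke `#0000ff` → score (S447, F1659). Machine vertices: (18.2691,132.8074) → (81.9141,94.9026) → (38.2070,15.3638) → (18.2691,132.8074). Closed: final G1 returns to the first vertex.

**Shape 2** — `<rect>` rectangle, stroke `#0000ff` → score (S447, F1659). Machine vertices: (23.1542,155.1789) → (142.4816,155.1789) → (142.4816,64.0366) → (23.1542,64.0366) → (23.1542,155.1789). Closed: final G1 returns to the first vertex.

**Shape 3** — `<circle>` circle, stroke `#0000ff` → score (S447, F1659). Machine vertices: (283.8194,185.2033) → (283.2431,188.1005) → (281.6020,190.5567) → (279.1458,192.1978) → (276.2486,192.7741) → (273.3514,192.1978) → (270.8952,190.5567) → (269.2541,188.1005) → (268.6778,185.2033) → (269.2541,182.3061) → (270.8952,179.8499) → (273.3514,178.2088) → (276.2486,177.6325) → (279.1458,178.2088) → (281.6020,179.8499) → (283.2431,182.3061) → (283.8194,185.2033). Closed: final G1 returns to the first vertex.

**Shape 4** — `<path>` cubic bezier, stroke `#0000ff` → score (S447, F1659). Control points (SVG): P0=(102.5626,17.7546), P1=(117.5256,16.3521), P2=(60.6972,121.9128), P3=(65.3237,145.0641); sampled at t=k/8. Machine vertices: (102.5626,194.2661) → (105.0687,190.1480) → (102.4059,178.2213) → (96.1356,160.7053) → (87.8193,139.8190) → (79.0185,117.7818) → (71.2946,96.8129) → (66.2092,79.1314) → (65.3237,66.9566). Open path.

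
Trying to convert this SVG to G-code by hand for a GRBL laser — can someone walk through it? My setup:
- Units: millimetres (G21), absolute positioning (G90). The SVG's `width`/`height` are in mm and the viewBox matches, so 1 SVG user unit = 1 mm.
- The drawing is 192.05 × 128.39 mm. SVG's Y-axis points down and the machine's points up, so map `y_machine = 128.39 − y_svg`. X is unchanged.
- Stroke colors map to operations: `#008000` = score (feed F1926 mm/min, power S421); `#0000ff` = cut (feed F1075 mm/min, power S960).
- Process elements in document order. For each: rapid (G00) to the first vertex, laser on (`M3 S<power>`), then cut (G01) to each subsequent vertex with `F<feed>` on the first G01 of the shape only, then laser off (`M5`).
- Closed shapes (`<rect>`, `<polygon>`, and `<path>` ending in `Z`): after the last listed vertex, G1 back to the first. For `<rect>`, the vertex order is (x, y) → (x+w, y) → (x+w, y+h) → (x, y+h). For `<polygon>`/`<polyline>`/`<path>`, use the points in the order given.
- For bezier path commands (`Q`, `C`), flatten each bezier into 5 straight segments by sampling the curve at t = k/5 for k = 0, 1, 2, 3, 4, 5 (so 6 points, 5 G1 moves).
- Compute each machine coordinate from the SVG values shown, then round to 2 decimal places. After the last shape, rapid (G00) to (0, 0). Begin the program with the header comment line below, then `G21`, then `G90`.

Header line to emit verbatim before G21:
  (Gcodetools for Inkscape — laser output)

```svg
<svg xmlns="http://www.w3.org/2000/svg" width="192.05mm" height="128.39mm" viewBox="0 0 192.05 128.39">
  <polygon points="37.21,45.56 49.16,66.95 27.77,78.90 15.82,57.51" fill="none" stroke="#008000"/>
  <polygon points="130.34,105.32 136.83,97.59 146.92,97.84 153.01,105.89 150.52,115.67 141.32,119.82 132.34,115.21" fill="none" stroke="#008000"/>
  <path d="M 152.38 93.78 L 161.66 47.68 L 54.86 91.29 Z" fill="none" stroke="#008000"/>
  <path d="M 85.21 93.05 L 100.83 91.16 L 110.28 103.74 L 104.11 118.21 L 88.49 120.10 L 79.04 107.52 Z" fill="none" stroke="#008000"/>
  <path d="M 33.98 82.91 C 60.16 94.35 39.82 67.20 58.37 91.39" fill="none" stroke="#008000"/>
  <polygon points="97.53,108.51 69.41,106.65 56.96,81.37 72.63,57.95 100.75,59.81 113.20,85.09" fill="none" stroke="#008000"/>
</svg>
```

1 u = 1 mm; y_m = 128.39 − y.

[1] `<polygon>` regular polygon, #008000→score S421 F1926: (37.21,82.83) → (49.16,61.44) → (27.77,49.49) → (15.82,70.88) → (37.21,82.83) (closed)

[2] `<polygon>` regular polygon, #008000→score S421 F1926: (130.34,23.07) → (136.83,30.80) → (146.92,30.55) → (153.01,22.50) → (150.52,12.72) → (141.32,8.57) → (132.34,13.18) → (130.34,23.07) (closed)

[3] `<path>` closed polygon, #008000→score S421 F1926: (152.38,34.61) → (161.66,80.71) → (54.86,37.10) → (152.38,34.61) (closed)

[4] `<path>` regular polygon, #008000→score S421 F1926: (85.21,35.34) → (100.83,37.23) → (110.28,24.65) → (104.11,10.18) → (88.49,8.29) → (79.04,20.87) → (85.21,35.34) (closed)

[5] `<path>` cubic bezier, #008000→score S421 F1926: (33.98,45.48) → (44.79,42.53) → (48.53,44.52) → (49.31,47.14) → (51.22,46.07) → (58.37,37.00)

[6] `<polygon>` regular polygon, #008000→score S421 F1926: (97.53,19.88) → (69.41,21.74) → (56.96,47.02) → (72.63,70.44) → (100.75,68.58) → (113.20,43.30) → (97.53,19.88) (closed)

(Gcodetools for Inkscape — laser output)
G21
G90
G00 X37.21 Y82.83
M3 S421
G01 X49.16 Y61.44 F1926
G01 X27.77 Y49.49
G01 X15.82 Y70.88
G01 X37.21 Y82.83
M5
G00 X130.34 Y23.07
M3 S421
G01 X136.83 Y30.80 F1926
G01 X146.92 Y30.55
G01 X153.01 Y22.50
G01 X150.52 Y12.72
G01 X141.32 Y8.57
G01 X132.34 Y13.18
G01 X130.34 Y23.07
M5
G00 X152.38 Y34.61
M3 S421
G01 X161.66 Y80.71 F1926
G01 X54.86 Y37.10
G01 X152.38 Y34.61
M5
G00 X85.21 Y35.34
M3 S421
G01 X100.83 Y37.23 F1926
G01 X110.28 Y24.65
G01 X104.11 Y10.18
G01 X88.49 Y8.29
G01 X79.04 Y20.87
G01 X85.21 Y35.34
M5
G00 X33.98 Y45.48
M3 S421
G01 X44.79 Y42.53 F1926
G01 X48.53 Y44.52
G01 X49.31 Y47.14
G01 X51.22 Y46.07
G01 X58.37 Y37.00
M5
G00 X97.53 Y19.88
M3 S421
G01 X69.41 Y21.74 F1926
G01 X56.96 Y47.02
G01 X72.63 Y70.44
G01 X100.75 Y68.58
G01 X113.20 Y43.30
G01 X97.53 Y19.88
M5
G00 X0.00 Y0.00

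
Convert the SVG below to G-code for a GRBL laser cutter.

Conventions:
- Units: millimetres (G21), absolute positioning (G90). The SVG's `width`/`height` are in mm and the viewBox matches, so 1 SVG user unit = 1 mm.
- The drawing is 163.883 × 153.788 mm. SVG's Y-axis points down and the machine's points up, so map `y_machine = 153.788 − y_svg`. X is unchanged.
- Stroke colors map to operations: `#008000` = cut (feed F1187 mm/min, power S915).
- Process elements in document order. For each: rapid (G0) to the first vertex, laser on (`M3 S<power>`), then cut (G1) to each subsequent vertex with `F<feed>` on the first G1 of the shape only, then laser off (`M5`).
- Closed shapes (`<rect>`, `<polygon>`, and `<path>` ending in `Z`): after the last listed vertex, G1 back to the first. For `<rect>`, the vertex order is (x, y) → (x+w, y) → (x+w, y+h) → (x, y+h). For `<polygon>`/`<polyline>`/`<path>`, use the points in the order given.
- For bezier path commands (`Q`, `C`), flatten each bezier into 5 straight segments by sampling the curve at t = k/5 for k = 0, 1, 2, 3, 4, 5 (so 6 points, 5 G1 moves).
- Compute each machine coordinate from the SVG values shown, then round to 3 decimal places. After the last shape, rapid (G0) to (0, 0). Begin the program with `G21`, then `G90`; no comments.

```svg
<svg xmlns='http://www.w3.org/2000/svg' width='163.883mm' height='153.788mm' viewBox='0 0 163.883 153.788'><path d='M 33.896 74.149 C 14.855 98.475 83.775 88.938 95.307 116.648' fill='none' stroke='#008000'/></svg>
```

G21
G90
G0 X33.896 Y79.639
M3 S915
G1 X31.864 Y68.538 F1187
G1 X43.966 Y62.151
G1 X63.225 Y57.064
G1 X82.664 Y49.865
G1 X95.307 Y37.140
M5
G0 X0.000 Y0.000

1 u = 1 mm; y_m = 153.788 − y.

[1] `<path>` cubic bezier, #008000→cut S915 F1187: (33.896,79.639) → (31.864,68.538) → (43.966,62.151) → (63.225,57.064) → (82.664,49.865) → (95.307,37.140)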